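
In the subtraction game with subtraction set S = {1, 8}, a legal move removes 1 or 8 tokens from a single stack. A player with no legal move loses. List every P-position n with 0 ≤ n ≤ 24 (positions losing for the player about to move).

G(0) = 0
G(1) = mex{0} = 1
G(2) = mex{1} = 0
G(3) = mex{0} = 1
G(4) = mex{1} = 0
G(5) = mex{0} = 1
G(6) = mex{1} = 0
G(7) = mex{0} = 1
G(8) = mex{1,0} = 2
G(9) = mex{2,1} = 0
G(10) = mex{0,0} = 1
G(11) = mex{1,1} = 0
G(12) = mex{0,0} = 1
G(13) = mex{1,1} = 0
G(14) = mex{0,0} = 1
G(15) = mex{1,1} = 0
G(16) = mex{0,2} = 1
G(17) = mex{1,0} = 2
G(18) = mex{2,1} = 0
G(19) = mex{0,0} = 1
G(20) = mex{1,1} = 0
G(21) = mex{0,0} = 1
G(22) = mex{1,1} = 0
G(23) = mex{0,0} = 1
G(24) = mex{1,1} = 0
P-positions are exactly the n with G(n) = 0.

0, 2, 4, 6, 9, 11, 13, 15, 18, 20, 22, 24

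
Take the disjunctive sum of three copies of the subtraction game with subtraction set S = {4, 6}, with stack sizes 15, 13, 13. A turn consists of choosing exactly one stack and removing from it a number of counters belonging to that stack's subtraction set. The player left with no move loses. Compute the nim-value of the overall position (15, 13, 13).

All stacks use S = {4, 6}:
G(0) = 0
G(1) = mex{} = 0
G(2) = mex{} = 0
G(3) = mex{} = 0
G(4) = mex{0} = 1
G(5) = mex{0} = 1
G(6) = mex{0,0} = 1
G(7) = mex{0,0} = 1
G(8) = mex{1,0} = 2
G(9) = mex{1,0} = 2
G(10) = mex{1,1} = 0
G(11) = mex{1,1} = 0
G(12) = mex{2,1} = 0
G(13) = mex{2,1} = 0
G(14) = mex{0,2} = 1
G(15) = mex{0,2} = 1
Stack A: G(15) = 1.
Stack B: G(13) = 0.
Stack C: G(13) = 0.
Combined Grundy value = 1 ⊕ 0 ⊕ 0 = 1.

1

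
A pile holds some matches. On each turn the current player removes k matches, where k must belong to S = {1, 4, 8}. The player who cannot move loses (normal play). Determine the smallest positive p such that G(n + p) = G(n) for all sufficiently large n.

12

G(0) = 0
G(1) = mex{0} = 1
G(2) = mex{1} = 0
G(3) = mex{0} = 1
G(4) = mex{1,0} = 2
G(5) = mex{2,1} = 0
G(6) = mex{0,0} = 1
G(7) = mex{1,1} = 0
G(8) = mex{0,2,0} = 1
G(9) = mex{1,0,1} = 2
G(10) = mex{2,1,0} = 3
G(11) = mex{3,0,1} = 2
G(12) = mex{2,1,2} = 0
G(13) = mex{0,2,0} = 1
G(14) = mex{1,3,1} = 0
G(15) = mex{0,2,0} = 1
G(16) = mex{1,0,1} = 2
G(17) = mex{2,1,2} = 0
G(18) = mex{0,0,3} = 1
G(19) = mex{1,1,2} = 0
G(20) = mex{0,2,0} = 1
G(21) = mex{1,0,1} = 2
G(22) = mex{2,1,0} = 3
G(23) = mex{3,0,1} = 2
G(24) = mex{2,1,2} = 0
G(25) = mex{0,2,0} = 1
G(n+12) = G(n) holds for n = 0,…,7 (a full window of length max(S) = 8), so the sequence is purely periodic with period 12.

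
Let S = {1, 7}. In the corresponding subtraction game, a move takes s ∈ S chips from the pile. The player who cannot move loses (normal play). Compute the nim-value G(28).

0

n :  0  1  2  3  4  5  6  7  8  9 10 11 12 13 14 15 16 17 18 19 20 21 22 23 24 25 26 27 28
G :  0  1  0  1  0  1  0  1  0  1  0  1  0  1  0  1  0  1  0  1  0  1  0  1  0  1  0  1  0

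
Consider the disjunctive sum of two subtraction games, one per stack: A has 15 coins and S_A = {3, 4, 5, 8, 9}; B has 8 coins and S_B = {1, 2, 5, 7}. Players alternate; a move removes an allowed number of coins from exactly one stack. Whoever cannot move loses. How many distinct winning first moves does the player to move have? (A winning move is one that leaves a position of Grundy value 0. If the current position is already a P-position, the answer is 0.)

Stack A, S = {3, 4, 5, 8, 9}:
G(0) = 0
G(1) = mex{} = 0
G(2) = mex{} = 0
G(3) = mex{0} = 1
G(4) = mex{0,0} = 1
G(5) = mex{0,0,0} = 1
G(6) = mex{1,0,0} = 2
G(7) = mex{1,1,0} = 2
G(8) = mex{1,1,1,0} = 2
G(9) = mex{2,1,1,0,0} = 3
G(10) = mex{2,2,1,0,0} = 3
G(11) = mex{2,2,2,1,0} = 3
G(12) = mex{3,2,2,1,1} = 0
G(13) = mex{3,3,2,1,1} = 0
G(14) = mex{3,3,3,2,1} = 0
G(15) = mex{0,3,3,2,2} = 1
G_A(15) = 1.
Stack B, S = {1, 2, 5, 7}:
n : 0 1 2 3 4 5 6 7 8
G : 0 1 2 0 1 2 0 1 2
G_B(8) = 2.
Combined Grundy value = 1 ⊕ 2 = 3.
A winning move leaves total XOR = 0, i.e. changes one component's Grundy value g to g ⊕ X where X is the current total.
Stack A: need g' = 1⊕3 = 2. Options: 15−3→G=0, 15−4→G=3, 15−5→G=3, 15−8→G=2, 15−9→G=2. Hits: 2.
Stack B: need g' = 2⊕3 = 1. Options: 8−1→G=1, 8−2→G=0, 8−5→G=0, 8−7→G=1. Hits: 2.

4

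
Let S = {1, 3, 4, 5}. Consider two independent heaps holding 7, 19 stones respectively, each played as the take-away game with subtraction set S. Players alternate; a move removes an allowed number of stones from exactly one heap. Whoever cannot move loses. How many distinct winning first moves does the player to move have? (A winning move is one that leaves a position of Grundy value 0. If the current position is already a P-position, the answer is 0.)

2

All heaps use S = {1, 3, 4, 5}:
n :  0  1  2  3  4  5  6  7  8  9 10 11 12 13 14 15 16 17 18 19
G :  0  1  0  1  2  3  2  3  0  1  0  1  2  3  2  3  0  1  0  1
Heap A: G(7) = 3.
Heap B: G(19) = 1.
Combined Grundy value = 3 ⊕ 1 = 2.
A winning move leaves total XOR = 0, i.e. changes one component's Grundy value g to g ⊕ X where X is the current total.
Heap A: need g' = 3⊕2 = 1. Options: 7−1→G=2, 7−3→G=2, 7−4→G=1, 7−5→G=0. Hits: 1.
Heap B: need g' = 1⊕2 = 3. Options: 19−1→G=0, 19−3→G=0, 19−4→G=3, 19−5→G=2. Hits: 1.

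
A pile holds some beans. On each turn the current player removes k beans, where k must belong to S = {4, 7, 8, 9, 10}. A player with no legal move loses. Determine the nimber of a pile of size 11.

n :  0  1  2  3  4  5  6  7  8  9 10 11
G :  0  0  0  0  1  1  1  1  2  2  2  2

2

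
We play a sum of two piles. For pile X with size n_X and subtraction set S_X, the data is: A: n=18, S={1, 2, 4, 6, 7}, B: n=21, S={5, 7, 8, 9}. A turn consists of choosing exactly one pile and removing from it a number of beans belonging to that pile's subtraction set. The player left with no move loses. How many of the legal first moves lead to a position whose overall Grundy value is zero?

4

Pile A, S = {1, 2, 4, 6, 7}:
n :  0  1  2  3  4  5  6  7  8  9 10 11 12 13 14 15 16 17 18
G :  0  1  2  0  1  2  3  4  0  1  2  0  1  2  3  4  0  1  2
G_A(18) = 2.
Pile B, S = {5, 7, 8, 9}:
n :  0  1  2  3  4  5  6  7  8  9 10 11 12 13 14 15 16 17 18 19 20 21
G :  0  0  0  0  0  1  1  1  1  1  2  2  2  2  0  0  0  0  0  1  1  1
G_B(21) = 1.
Combined Grundy value = 2 ⊕ 1 = 3.
A winning move leaves total XOR = 0, i.e. changes one component's Grundy value g to g ⊕ X where X is the current total.
Pile A: need g' = 2⊕3 = 1. Options: 18−1→G=1, 18−2→G=0, 18−4→G=3, 18−6→G=1, 18−7→G=0. Hits: 2.
Pile B: need g' = 1⊕3 = 2. Options: 21−5→G=0, 21−7→G=0, 21−8→G=2, 21−9→G=2. Hits: 2.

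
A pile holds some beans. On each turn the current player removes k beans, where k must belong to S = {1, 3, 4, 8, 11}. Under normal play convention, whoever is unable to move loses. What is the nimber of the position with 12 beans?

3

n :  0  1  2  3  4  5  6  7  8  9 10 11 12
G :  0  1  0  1  2  3  2  0  1  0  1  2  3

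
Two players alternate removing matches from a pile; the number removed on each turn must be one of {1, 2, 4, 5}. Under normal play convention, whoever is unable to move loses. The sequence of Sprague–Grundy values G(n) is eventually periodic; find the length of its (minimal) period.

n :  0  1  2  3  4  5  6  7  8  9 10 11 12 13 14
G :  0  1  2  0  1  2  0  1  2  0  1  2  0  1  2
G(n+3) = G(n) holds for n = 0,…,4 (a full window of length max(S) = 5), so the sequence is purely periodic with period 3.

3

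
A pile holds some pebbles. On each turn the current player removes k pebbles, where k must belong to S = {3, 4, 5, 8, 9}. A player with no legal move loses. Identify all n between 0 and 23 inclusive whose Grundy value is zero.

0, 1, 2, 12, 13, 14

G(0) = 0
G(1) = mex{} = 0
G(2) = mex{} = 0
G(3) = mex{0} = 1
G(4) = mex{0,0} = 1
G(5) = mex{0,0,0} = 1
G(6) = mex{1,0,0} = 2
G(7) = mex{1,1,0} = 2
G(8) = mex{1,1,1,0} = 2
G(9) = mex{2,1,1,0,0} = 3
G(10) = mex{2,2,1,0,0} = 3
G(11) = mex{2,2,2,1,0} = 3
G(12) = mex{3,2,2,1,1} = 0
G(13) = mex{3,3,2,1,1} = 0
G(14) = mex{3,3,3,2,1} = 0
G(15) = mex{0,3,3,2,2} = 1
G(16) = mex{0,0,3,2,2} = 1
G(17) = mex{0,0,0,3,2} = 1
G(18) = mex{1,0,0,3,3} = 2
G(19) = mex{1,1,0,3,3} = 2
G(20) = mex{1,1,1,0,3} = 2
G(21) = mex{2,1,1,0,0} = 3
G(22) = mex{2,2,1,0,0} = 3
G(23) = mex{2,2,2,1,0} = 3
P-positions are exactly the n with G(n) = 0.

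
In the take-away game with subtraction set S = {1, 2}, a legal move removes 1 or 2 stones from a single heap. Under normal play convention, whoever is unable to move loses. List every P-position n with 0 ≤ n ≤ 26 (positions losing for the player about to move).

0, 3, 6, 9, 12, 15, 18, 21, 24

n :  0  1  2  3  4  5  6  7  8  9 10 11 12 13 14 15 16 17 18 19 20 21 22 23 24 25 26
G :  0  1  2  0  1  2  0  1  2  0  1  2  0  1  2  0  1  2  0  1  2  0  1  2  0  1  2
P-positions are exactly the n with G(n) = 0.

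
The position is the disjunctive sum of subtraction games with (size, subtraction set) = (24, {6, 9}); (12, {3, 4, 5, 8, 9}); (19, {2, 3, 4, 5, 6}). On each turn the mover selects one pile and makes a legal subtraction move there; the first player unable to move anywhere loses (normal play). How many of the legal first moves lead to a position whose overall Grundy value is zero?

0

Pile A, S = {6, 9}:
G(0) = 0
G(1) = mex{} = 0
G(2) = mex{} = 0
G(3) = mex{} = 0
G(4) = mex{} = 0
G(5) = mex{} = 0
G(6) = mex{0} = 1
G(7) = mex{0} = 1
G(8) = mex{0} = 1
G(9) = mex{0,0} = 1
G(10) = mex{0,0} = 1
G(11) = mex{0,0} = 1
G(12) = mex{1,0} = 2
G(13) = mex{1,0} = 2
G(14) = mex{1,0} = 2
G(15) = mex{1,1} = 0
G(16) = mex{1,1} = 0
G(17) = mex{1,1} = 0
G(18) = mex{2,1} = 0
G(19) = mex{2,1} = 0
G(20) = mex{2,1} = 0
G(21) = mex{0,2} = 1
G(22) = mex{0,2} = 1
G(23) = mex{0,2} = 1
G(24) = mex{0,0} = 1
G_A(24) = 1.
Pile B, S = {3, 4, 5, 8, 9}:
G(0) = 0
G(1) = mex{} = 0
G(2) = mex{} = 0
G(3) = mex{0} = 1
G(4) = mex{0,0} = 1
G(5) = mex{0,0,0} = 1
G(6) = mex{1,0,0} = 2
G(7) = mex{1,1,0} = 2
G(8) = mex{1,1,1,0} = 2
G(9) = mex{2,1,1,0,0} = 3
G(10) = mex{2,2,1,0,0} = 3
G(11) = mex{2,2,2,1,0} = 3
G(12) = mex{3,2,2,1,1} = 0
G_B(12) = 0.
Pile C, S = {2, 3, 4, 5, 6}:
G(0) = 0
G(1) = mex{} = 0
G(2) = mex{0} = 1
G(3) = mex{0,0} = 1
G(4) = mex{1,0,0} = 2
G(5) = mex{1,1,0,0} = 2
G(6) = mex{2,1,1,0,0} = 3
G(7) = mex{2,2,1,1,0} = 3
G(8) = mex{3,2,2,1,1} = 0
G(9) = mex{3,3,2,2,1} = 0
G(10) = mex{0,3,3,2,2} = 1
G(11) = mex{0,0,3,3,2} = 1
G(12) = mex{1,0,0,3,3} = 2
G(13) = mex{1,1,0,0,3} = 2
G(14) = mex{2,1,1,0,0} = 3
G(15) = mex{2,2,1,1,0} = 3
G(16) = mex{3,2,2,1,1} = 0
G(17) = mex{3,3,2,2,1} = 0
G(18) = mex{0,3,3,2,2} = 1
G(19) = mex{0,0,3,3,2} = 1
G_C(19) = 1.
Combined Grundy value = 1 ⊕ 0 ⊕ 1 = 0.
A winning move leaves total XOR = 0, i.e. changes one component's Grundy value g to g ⊕ X where X is the current total.
Pile A: target g' = 1⊕0 = 1, but every legal move changes the Grundy value (mex property), so 0 moves.
Pile B: target g' = 0⊕0 = 0, but every legal move changes the Grundy value (mex property), so 0 moves.
Pile C: target g' = 1⊕0 = 1, but every legal move changes the Grundy value (mex property), so 0 moves.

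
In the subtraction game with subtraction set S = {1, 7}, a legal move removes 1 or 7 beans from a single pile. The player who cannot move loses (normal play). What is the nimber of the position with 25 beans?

1

n :  0  1  2  3  4  5  6  7  8  9 10 11 12 13 14 15 16 17 18 19 20 21 22 23 24 25
G :  0  1  0  1  0  1  0  1  0  1  0  1  0  1  0  1  0  1  0  1  0  1  0  1  0  1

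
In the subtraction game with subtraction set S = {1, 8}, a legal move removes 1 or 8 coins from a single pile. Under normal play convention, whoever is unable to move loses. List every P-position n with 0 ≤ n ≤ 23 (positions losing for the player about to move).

G(0) = 0
G(1) = mex{0} = 1
G(2) = mex{1} = 0
G(3) = mex{0} = 1
G(4) = mex{1} = 0
G(5) = mex{0} = 1
G(6) = mex{1} = 0
G(7) = mex{0} = 1
G(8) = mex{1,0} = 2
G(9) = mex{2,1} = 0
G(10) = mex{0,0} = 1
G(11) = mex{1,1} = 0
G(12) = mex{0,0} = 1
G(13) = mex{1,1} = 0
G(14) = mex{0,0} = 1
G(15) = mex{1,1} = 0
G(16) = mex{0,2} = 1
G(17) = mex{1,0} = 2
G(18) = mex{2,1} = 0
G(19) = mex{0,0} = 1
G(20) = mex{1,1} = 0
G(21) = mex{0,0} = 1
G(22) = mex{1,1} = 0
G(23) = mex{0,0} = 1
P-positions are exactly the n with G(n) = 0.

0, 2, 4, 6, 9, 11, 13, 15, 18, 20, 22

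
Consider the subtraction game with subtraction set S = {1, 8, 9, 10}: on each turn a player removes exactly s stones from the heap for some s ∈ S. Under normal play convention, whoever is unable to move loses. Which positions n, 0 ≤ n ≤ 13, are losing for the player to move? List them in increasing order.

G(0) = 0
G(1) = mex{0} = 1
G(2) = mex{1} = 0
G(3) = mex{0} = 1
G(4) = mex{1} = 0
G(5) = mex{0} = 1
G(6) = mex{1} = 0
G(7) = mex{0} = 1
G(8) = mex{1,0} = 2
G(9) = mex{2,1,0} = 3
G(10) = mex{3,0,1,0} = 2
G(11) = mex{2,1,0,1} = 3
G(12) = mex{3,0,1,0} = 2
G(13) = mex{2,1,0,1} = 3
P-positions are exactly the n with G(n) = 0.

0, 2, 4, 6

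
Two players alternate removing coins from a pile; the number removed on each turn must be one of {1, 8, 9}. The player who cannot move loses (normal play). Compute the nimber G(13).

3

G(0) = 0
G(1) = mex{0} = 1
G(2) = mex{1} = 0
G(3) = mex{0} = 1
G(4) = mex{1} = 0
G(5) = mex{0} = 1
G(6) = mex{1} = 0
G(7) = mex{0} = 1
G(8) = mex{1,0} = 2
G(9) = mex{2,1,0} = 3
G(10) = mex{3,0,1} = 2
G(11) = mex{2,1,0} = 3
G(12) = mex{3,0,1} = 2
G(13) = mex{2,1,0} = 3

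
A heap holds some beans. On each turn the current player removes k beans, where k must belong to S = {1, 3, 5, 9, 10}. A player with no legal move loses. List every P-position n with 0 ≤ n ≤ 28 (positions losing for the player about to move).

0, 2, 4, 6, 8, 19, 21, 23, 25, 27

G(0) = 0
G(1) = mex{0} = 1
G(2) = mex{1} = 0
G(3) = mex{0,0} = 1
G(4) = mex{1,1} = 0
G(5) = mex{0,0,0} = 1
G(6) = mex{1,1,1} = 0
G(7) = mex{0,0,0} = 1
G(8) = mex{1,1,1} = 0
G(9) = mex{0,0,0,0} = 1
G(10) = mex{1,1,1,1,0} = 2
G(11) = mex{2,0,0,0,1} = 3
G(12) = mex{3,1,1,1,0} = 2
G(13) = mex{2,2,0,0,1} = 3
G(14) = mex{3,3,1,1,0} = 2
G(15) = mex{2,2,2,0,1} = 3
G(16) = mex{3,3,3,1,0} = 2
G(17) = mex{2,2,2,0,1} = 3
G(18) = mex{3,3,3,1,0} = 2
G(19) = mex{2,2,2,2,1} = 0
G(20) = mex{0,3,3,3,2} = 1
G(21) = mex{1,2,2,2,3} = 0
G(22) = mex{0,0,3,3,2} = 1
G(23) = mex{1,1,2,2,3} = 0
G(24) = mex{0,0,0,3,2} = 1
G(25) = mex{1,1,1,2,3} = 0
G(26) = mex{0,0,0,3,2} = 1
G(27) = mex{1,1,1,2,3} = 0
G(28) = mex{0,0,0,0,2} = 1
P-positions are exactly the n with G(n) = 0.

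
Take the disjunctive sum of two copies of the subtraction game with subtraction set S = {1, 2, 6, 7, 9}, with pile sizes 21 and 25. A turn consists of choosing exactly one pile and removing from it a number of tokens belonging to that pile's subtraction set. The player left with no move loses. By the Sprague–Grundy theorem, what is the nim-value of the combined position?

3

All piles use S = {1, 2, 6, 7, 9}:
n :  0  1  2  3  4  5  6  7  8  9 10 11 12 13 14 15 16 17 18 19 20 21 22 23 24 25
G :  0  1  2  0  1  2  3  4  0  1  2  0  1  2  3  4  0  1  2  0  1  2  3  4  0  1
Pile A: G(21) = 2.
Pile B: G(25) = 1.
Combined Grundy value = 2 ⊕ 1 = 3.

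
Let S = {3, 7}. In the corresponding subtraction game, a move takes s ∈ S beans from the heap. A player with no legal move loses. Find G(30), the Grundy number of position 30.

0

n :  0  1  2  3  4  5  6  7  8  9 10 11 12 13 14 15 16 17 18 19 20 21 22 23 24 25 26 27 28 29 30
G :  0  0  0  1  1  1  0  2  2  1  0  0  0  1  1  1  0  2  2  1  0  0  0  1  1  1  0  2  2  1  0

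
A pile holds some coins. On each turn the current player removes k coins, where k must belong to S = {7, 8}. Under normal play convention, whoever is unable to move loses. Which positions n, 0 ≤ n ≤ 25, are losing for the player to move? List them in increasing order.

0, 1, 2, 3, 4, 5, 6, 15, 16, 17, 18, 19, 20, 21

n :  0  1  2  3  4  5  6  7  8  9 10 11 12 13 14 15 16 17 18 19 20 21 22 23 24 25
G :  0  0  0  0  0  0  0  1  1  1  1  1  1  1  2  0  0  0  0  0  0  0  1  1  1  1
P-positions are exactly the n with G(n) = 0.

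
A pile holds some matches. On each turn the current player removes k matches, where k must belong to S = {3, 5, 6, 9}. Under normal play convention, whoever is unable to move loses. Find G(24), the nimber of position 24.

G(0) = 0
G(1) = mex{} = 0
G(2) = mex{} = 0
G(3) = mex{0} = 1
G(4) = mex{0} = 1
G(5) = mex{0,0} = 1
G(6) = mex{1,0,0} = 2
G(7) = mex{1,0,0} = 2
G(8) = mex{1,1,0} = 2
G(9) = mex{2,1,1,0} = 3
G(10) = mex{2,1,1,0} = 3
G(11) = mex{2,2,1,0} = 3
G(12) = mex{3,2,2,1} = 0
G(13) = mex{3,2,2,1} = 0
G(14) = mex{3,3,2,1} = 0
G(15) = mex{0,3,3,2} = 1
G(16) = mex{0,3,3,2} = 1
G(17) = mex{0,0,3,2} = 1
G(18) = mex{1,0,0,3} = 2
G(19) = mex{1,0,0,3} = 2
G(20) = mex{1,1,0,3} = 2
G(21) = mex{2,1,1,0} = 3
G(22) = mex{2,1,1,0} = 3
G(23) = mex{2,2,1,0} = 3
G(24) = mex{3,2,2,1} = 0

0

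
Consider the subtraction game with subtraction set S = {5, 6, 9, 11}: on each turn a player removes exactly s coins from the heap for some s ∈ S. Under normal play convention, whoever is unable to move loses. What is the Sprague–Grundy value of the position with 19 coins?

0

n :  0  1  2  3  4  5  6  7  8  9 10 11 12 13 14 15 16 17 18 19
G :  0  0  0  0  0  1  1  1  1  1  2  2  2  2  2  3  0  0  0  0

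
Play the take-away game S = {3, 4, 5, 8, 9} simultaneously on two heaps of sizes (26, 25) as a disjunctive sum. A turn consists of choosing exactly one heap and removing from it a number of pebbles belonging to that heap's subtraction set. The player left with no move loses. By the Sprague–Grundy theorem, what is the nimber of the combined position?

0

All heaps use S = {3, 4, 5, 8, 9}:
G(0) = 0
G(1) = mex{} = 0
G(2) = mex{} = 0
G(3) = mex{0} = 1
G(4) = mex{0,0} = 1
G(5) = mex{0,0,0} = 1
G(6) = mex{1,0,0} = 2
G(7) = mex{1,1,0} = 2
G(8) = mex{1,1,1,0} = 2
G(9) = mex{2,1,1,0,0} = 3
G(10) = mex{2,2,1,0,0} = 3
G(11) = mex{2,2,2,1,0} = 3
G(12) = mex{3,2,2,1,1} = 0
G(13) = mex{3,3,2,1,1} = 0
G(14) = mex{3,3,3,2,1} = 0
G(15) = mex{0,3,3,2,2} = 1
G(16) = mex{0,0,3,2,2} = 1
G(17) = mex{0,0,0,3,2} = 1
G(18) = mex{1,0,0,3,3} = 2
G(19) = mex{1,1,0,3,3} = 2
G(20) = mex{1,1,1,0,3} = 2
G(21) = mex{2,1,1,0,0} = 3
G(22) = mex{2,2,1,0,0} = 3
G(23) = mex{2,2,2,1,0} = 3
G(24) = mex{3,2,2,1,1} = 0
G(25) = mex{3,3,2,1,1} = 0
G(26) = mex{3,3,3,2,1} = 0
Heap A: G(26) = 0.
Heap B: G(25) = 0.
Combined Grundy value = 0 ⊕ 0 = 0.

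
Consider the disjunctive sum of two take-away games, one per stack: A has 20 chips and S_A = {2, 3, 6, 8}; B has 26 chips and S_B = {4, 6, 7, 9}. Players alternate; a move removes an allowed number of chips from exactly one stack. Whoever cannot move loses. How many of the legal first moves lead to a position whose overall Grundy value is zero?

1

Stack A, S = {2, 3, 6, 8}:
G(0) = 0
G(1) = mex{} = 0
G(2) = mex{0} = 1
G(3) = mex{0,0} = 1
G(4) = mex{1,0} = 2
G(5) = mex{1,1} = 0
G(6) = mex{2,1,0} = 3
G(7) = mex{0,2,0} = 1
G(8) = mex{3,0,1,0} = 2
G(9) = mex{1,3,1,0} = 2
G(10) = mex{2,1,2,1} = 0
G(11) = mex{2,2,0,1} = 3
G(12) = mex{0,2,3,2} = 1
G(13) = mex{3,0,1,0} = 2
G(14) = mex{1,3,2,3} = 0
G(15) = mex{2,1,2,1} = 0
G(16) = mex{0,2,0,2} = 1
G(17) = mex{0,0,3,2} = 1
G(18) = mex{1,0,1,0} = 2
G(19) = mex{1,1,2,3} = 0
G(20) = mex{2,1,0,1} = 3
G_A(20) = 3.
Stack B, S = {4, 6, 7, 9}:
n :  0  1  2  3  4  5  6  7  8  9 10 11 12 13 14 15 16 17 18 19 20 21 22 23 24 25 26
G :  0  0  0  0  1  1  1  1  2  2  2  2  3  0  0  0  0  1  1  1  1  2  2  2  2  3  0
G_B(26) = 0.
Combined Grundy value = 3 ⊕ 0 = 3.
A winning move leaves total XOR = 0, i.e. changes one component's Grundy value g to g ⊕ X where X is the current total.
Stack A: need g' = 3⊕3 = 0. Options: 20−2→G=2, 20−3→G=1, 20−6→G=0, 20−8→G=1. Hits: 1.
Stack B: need g' = 0⊕3 = 3. Options: 26−4→G=2, 26−6→G=1, 26−7→G=1, 26−9→G=1. Hits: 0.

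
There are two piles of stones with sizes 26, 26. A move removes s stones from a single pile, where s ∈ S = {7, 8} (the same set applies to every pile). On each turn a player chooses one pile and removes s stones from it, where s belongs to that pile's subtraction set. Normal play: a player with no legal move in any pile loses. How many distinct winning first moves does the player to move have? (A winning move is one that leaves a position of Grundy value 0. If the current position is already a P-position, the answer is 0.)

0

All piles use S = {7, 8}:
n :  0  1  2  3  4  5  6  7  8  9 10 11 12 13 14 15 16 17 18 19 20 21 22 23 24 25 26
G :  0  0  0  0  0  0  0  1  1  1  1  1  1  1  2  0  0  0  0  0  0  0  1  1  1  1  1
Pile A: G(26) = 1.
Pile B: G(26) = 1.
Combined Grundy value = 1 ⊕ 1 = 0.
A winning move leaves total XOR = 0, i.e. changes one component's Grundy value g to g ⊕ X where X is the current total.
Pile A: target g' = 1⊕0 = 1, but every legal move changes the Grundy value (mex property), so 0 moves.
Pile B: target g' = 1⊕0 = 1, but every legal move changes the Grundy value (mex property), so 0 moves.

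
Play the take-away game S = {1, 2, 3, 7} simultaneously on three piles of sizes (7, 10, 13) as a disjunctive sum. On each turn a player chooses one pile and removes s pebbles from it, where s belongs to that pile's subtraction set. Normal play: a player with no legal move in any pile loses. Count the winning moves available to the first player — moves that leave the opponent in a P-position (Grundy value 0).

All piles use S = {1, 2, 3, 7}:
n :  0  1  2  3  4  5  6  7  8  9 10 11 12 13
G :  0  1  2  3  0  1  2  3  0  1  2  3  0  1
Pile A: G(7) = 3.
Pile B: G(10) = 2.
Pile C: G(13) = 1.
Combined Grundy value = 3 ⊕ 2 ⊕ 1 = 0.
A winning move leaves total XOR = 0, i.e. changes one component's Grundy value g to g ⊕ X where X is the current total.
Pile A: target g' = 3⊕0 = 3, but every legal move changes the Grundy value (mex property), so 0 moves.
Pile B: target g' = 2⊕0 = 2, but every legal move changes the Grundy value (mex property), so 0 moves.
Pile C: target g' = 1⊕0 = 1, but every legal move changes the Grundy value (mex property), so 0 moves.

0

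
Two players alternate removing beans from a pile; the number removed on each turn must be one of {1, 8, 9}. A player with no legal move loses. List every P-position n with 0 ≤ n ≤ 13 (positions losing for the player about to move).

0, 2, 4, 6

G(0) = 0
G(1) = mex{0} = 1
G(2) = mex{1} = 0
G(3) = mex{0} = 1
G(4) = mex{1} = 0
G(5) = mex{0} = 1
G(6) = mex{1} = 0
G(7) = mex{0} = 1
G(8) = mex{1,0} = 2
G(9) = mex{2,1,0} = 3
G(10) = mex{3,0,1} = 2
G(11) = mex{2,1,0} = 3
G(12) = mex{3,0,1} = 2
G(13) = mex{2,1,0} = 3
P-positions are exactly the n with G(n) = 0.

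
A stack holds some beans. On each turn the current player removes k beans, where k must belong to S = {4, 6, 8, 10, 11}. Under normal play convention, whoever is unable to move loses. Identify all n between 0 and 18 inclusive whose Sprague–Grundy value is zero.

G(0) = 0
G(1) = mex{} = 0
G(2) = mex{} = 0
G(3) = mex{} = 0
G(4) = mex{0} = 1
G(5) = mex{0} = 1
G(6) = mex{0,0} = 1
G(7) = mex{0,0} = 1
G(8) = mex{1,0,0} = 2
G(9) = mex{1,0,0} = 2
G(10) = mex{1,1,0,0} = 2
G(11) = mex{1,1,0,0,0} = 2
G(12) = mex{2,1,1,0,0} = 3
G(13) = mex{2,1,1,0,0} = 3
G(14) = mex{2,2,1,1,0} = 3
G(15) = mex{2,2,1,1,1} = 0
G(16) = mex{3,2,2,1,1} = 0
G(17) = mex{3,2,2,1,1} = 0
G(18) = mex{3,3,2,2,1} = 0
P-positions are exactly the n with G(n) = 0.

0, 1, 2, 3, 15, 16, 17, 18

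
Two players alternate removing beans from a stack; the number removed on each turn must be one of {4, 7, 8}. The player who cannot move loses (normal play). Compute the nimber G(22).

2

G(0) = 0
G(1) = mex{} = 0
G(2) = mex{} = 0
G(3) = mex{} = 0
G(4) = mex{0} = 1
G(5) = mex{0} = 1
G(6) = mex{0} = 1
G(7) = mex{0,0} = 1
G(8) = mex{1,0,0} = 2
G(9) = mex{1,0,0} = 2
G(10) = mex{1,0,0} = 2
G(11) = mex{1,1,0} = 2
G(12) = mex{2,1,1} = 0
G(13) = mex{2,1,1} = 0
G(14) = mex{2,1,1} = 0
G(15) = mex{2,2,1} = 0
G(16) = mex{0,2,2} = 1
G(17) = mex{0,2,2} = 1
G(18) = mex{0,2,2} = 1
G(19) = mex{0,0,2} = 1
G(20) = mex{1,0,0} = 2
G(21) = mex{1,0,0} = 2
G(22) = mex{1,0,0} = 2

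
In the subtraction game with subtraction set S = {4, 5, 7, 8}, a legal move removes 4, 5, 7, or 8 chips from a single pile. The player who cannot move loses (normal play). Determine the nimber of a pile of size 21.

2

G(0) = 0
G(1) = mex{} = 0
G(2) = mex{} = 0
G(3) = mex{} = 0
G(4) = mex{0} = 1
G(5) = mex{0,0} = 1
G(6) = mex{0,0} = 1
G(7) = mex{0,0,0} = 1
G(8) = mex{1,0,0,0} = 2
G(9) = mex{1,1,0,0} = 2
G(10) = mex{1,1,0,0} = 2
G(11) = mex{1,1,1,0} = 2
G(12) = mex{2,1,1,1} = 0
G(13) = mex{2,2,1,1} = 0
G(14) = mex{2,2,1,1} = 0
G(15) = mex{2,2,2,1} = 0
G(16) = mex{0,2,2,2} = 1
G(17) = mex{0,0,2,2} = 1
G(18) = mex{0,0,2,2} = 1
G(19) = mex{0,0,0,2} = 1
G(20) = mex{1,0,0,0} = 2
G(21) = mex{1,1,0,0} = 2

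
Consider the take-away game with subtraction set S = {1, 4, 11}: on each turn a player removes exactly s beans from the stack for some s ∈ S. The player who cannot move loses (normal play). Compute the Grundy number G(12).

n :  0  1  2  3  4  5  6  7  8  9 10 11 12
G :  0  1  0  1  2  0  1  0  1  2  0  1  0

0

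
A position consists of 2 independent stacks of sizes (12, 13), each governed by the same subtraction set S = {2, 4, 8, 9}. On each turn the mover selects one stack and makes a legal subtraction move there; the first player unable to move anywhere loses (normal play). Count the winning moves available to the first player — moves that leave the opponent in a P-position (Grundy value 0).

0

All stacks use S = {2, 4, 8, 9}:
n :  0  1  2  3  4  5  6  7  8  9 10 11 12 13
G :  0  0  1  1  2  2  0  0  1  1  2  2  0  0
Stack A: G(12) = 0.
Stack B: G(13) = 0.
Combined Grundy value = 0 ⊕ 0 = 0.
A winning move leaves total XOR = 0, i.e. changes one component's Grundy value g to g ⊕ X where X is the current total.
Stack A: target g' = 0⊕0 = 0, but every legal move changes the Grundy value (mex property), so 0 moves.
Stack B: target g' = 0⊕0 = 0, but every legal move changes the Grundy value (mex property), so 0 moves.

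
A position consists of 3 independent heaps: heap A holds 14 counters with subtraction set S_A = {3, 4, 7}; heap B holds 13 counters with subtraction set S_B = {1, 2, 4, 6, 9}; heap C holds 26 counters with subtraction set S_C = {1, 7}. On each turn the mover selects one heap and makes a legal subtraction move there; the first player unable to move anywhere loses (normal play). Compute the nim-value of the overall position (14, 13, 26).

3

Heap A, S = {3, 4, 7}:
G(0) = 0
G(1) = mex{} = 0
G(2) = mex{} = 0
G(3) = mex{0} = 1
G(4) = mex{0,0} = 1
G(5) = mex{0,0} = 1
G(6) = mex{1,0} = 2
G(7) = mex{1,1,0} = 2
G(8) = mex{1,1,0} = 2
G(9) = mex{2,1,0} = 3
G(10) = mex{2,2,1} = 0
G(11) = mex{2,2,1} = 0
G(12) = mex{3,2,1} = 0
G(13) = mex{0,3,2} = 1
G(14) = mex{0,0,2} = 1
G_A(14) = 1.
Heap B, S = {1, 2, 4, 6, 9}:
G(0) = 0
G(1) = mex{0} = 1
G(2) = mex{1,0} = 2
G(3) = mex{2,1} = 0
G(4) = mex{0,2,0} = 1
G(5) = mex{1,0,1} = 2
G(6) = mex{2,1,2,0} = 3
G(7) = mex{3,2,0,1} = 4
G(8) = mex{4,3,1,2} = 0
G(9) = mex{0,4,2,0,0} = 1
G(10) = mex{1,0,3,1,1} = 2
G(11) = mex{2,1,4,2,2} = 0
G(12) = mex{0,2,0,3,0} = 1
G(13) = mex{1,0,1,4,1} = 2
G_B(13) = 2.
Heap C, S = {1, 7}:
n :  0  1  2  3  4  5  6  7  8  9 10 11 12 13 14 15 16 17 18 19 20 21 22 23 24 25 26
G :  0  1  0  1  0  1  0  1  0  1  0  1  0  1  0  1  0  1  0  1  0  1  0  1  0  1  0
G_C(26) = 0.
Combined Grundy value = 1 ⊕ 2 ⊕ 0 = 3.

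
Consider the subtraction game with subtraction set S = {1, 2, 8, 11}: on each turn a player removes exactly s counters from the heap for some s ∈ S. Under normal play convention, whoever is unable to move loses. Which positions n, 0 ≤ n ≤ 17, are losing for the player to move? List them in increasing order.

n :  0  1  2  3  4  5  6  7  8  9 10 11 12 13 14 15 16 17
G :  0  1  2  0  1  2  0  1  2  0  1  2  0  1  2  0  1  2
P-positions are exactly the n with G(n) = 0.

0, 3, 6, 9, 12, 15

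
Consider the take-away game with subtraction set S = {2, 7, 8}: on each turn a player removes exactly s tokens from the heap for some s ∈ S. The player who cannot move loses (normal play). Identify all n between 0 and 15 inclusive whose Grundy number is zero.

0, 1, 4, 5, 10, 14, 15

G(0) = 0
G(1) = mex{} = 0
G(2) = mex{0} = 1
G(3) = mex{0} = 1
G(4) = mex{1} = 0
G(5) = mex{1} = 0
G(6) = mex{0} = 1
G(7) = mex{0,0} = 1
G(8) = mex{1,0,0} = 2
G(9) = mex{1,1,0} = 2
G(10) = mex{2,1,1} = 0
G(11) = mex{2,0,1} = 3
G(12) = mex{0,0,0} = 1
G(13) = mex{3,1,0} = 2
G(14) = mex{1,1,1} = 0
G(15) = mex{2,2,1} = 0
P-positions are exactly the n with G(n) = 0.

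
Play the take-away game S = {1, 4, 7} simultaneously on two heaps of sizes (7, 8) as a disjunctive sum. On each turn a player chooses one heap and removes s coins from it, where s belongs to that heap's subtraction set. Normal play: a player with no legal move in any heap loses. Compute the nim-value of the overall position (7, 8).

All heaps use S = {1, 4, 7}:
n : 0 1 2 3 4 5 6 7 8
G : 0 1 0 1 2 0 1 2 0
Heap A: G(7) = 2.
Heap B: G(8) = 0.
Combined Grundy value = 2 ⊕ 0 = 2.

2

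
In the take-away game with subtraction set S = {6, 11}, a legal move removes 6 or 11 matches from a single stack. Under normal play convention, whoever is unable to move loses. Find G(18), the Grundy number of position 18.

0

n :  0  1  2  3  4  5  6  7  8  9 10 11 12 13 14 15 16 17 18
G :  0  0  0  0  0  0  1  1  1  1  1  1  2  2  2  2  2  0  0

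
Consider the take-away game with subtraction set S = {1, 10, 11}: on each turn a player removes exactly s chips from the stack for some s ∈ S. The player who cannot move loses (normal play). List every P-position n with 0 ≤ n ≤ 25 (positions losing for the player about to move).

0, 2, 4, 6, 8, 20, 22, 24

G(0) = 0
G(1) = mex{0} = 1
G(2) = mex{1} = 0
G(3) = mex{0} = 1
G(4) = mex{1} = 0
G(5) = mex{0} = 1
G(6) = mex{1} = 0
G(7) = mex{0} = 1
G(8) = mex{1} = 0
G(9) = mex{0} = 1
G(10) = mex{1,0} = 2
G(11) = mex{2,1,0} = 3
G(12) = mex{3,0,1} = 2
G(13) = mex{2,1,0} = 3
G(14) = mex{3,0,1} = 2
G(15) = mex{2,1,0} = 3
G(16) = mex{3,0,1} = 2
G(17) = mex{2,1,0} = 3
G(18) = mex{3,0,1} = 2
G(19) = mex{2,1,0} = 3
G(20) = mex{3,2,1} = 0
G(21) = mex{0,3,2} = 1
G(22) = mex{1,2,3} = 0
G(23) = mex{0,3,2} = 1
G(24) = mex{1,2,3} = 0
G(25) = mex{0,3,2} = 1
P-positions are exactly the n with G(n) = 0.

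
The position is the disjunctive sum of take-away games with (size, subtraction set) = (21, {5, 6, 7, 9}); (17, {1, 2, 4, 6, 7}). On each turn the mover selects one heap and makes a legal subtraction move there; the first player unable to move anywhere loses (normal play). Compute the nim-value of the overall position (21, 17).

Heap A, S = {5, 6, 7, 9}:
n :  0  1  2  3  4  5  6  7  8  9 10 11 12 13 14 15 16 17 18 19 20 21
G :  0  0  0  0  0  1  1  1  1  1  2  2  2  2  0  0  0  0  0  1  1  1
G_A(21) = 1.
Heap B, S = {1, 2, 4, 6, 7}:
n :  0  1  2  3  4  5  6  7  8  9 10 11 12 13 14 15 16 17
G :  0  1  2  0  1  2  3  4  0  1  2  0  1  2  3  4  0  1
G_B(17) = 1.
Combined Grundy value = 1 ⊕ 1 = 0.

0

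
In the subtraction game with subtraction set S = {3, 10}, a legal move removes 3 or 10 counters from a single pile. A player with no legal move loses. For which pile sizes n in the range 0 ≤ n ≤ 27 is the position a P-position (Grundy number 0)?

n :  0  1  2  3  4  5  6  7  8  9 10 11 12 13 14 15 16 17 18 19 20 21 22 23 24 25 26 27
G :  0  0  0  1  1  1  0  0  0  1  1  1  2  0  0  0  1  1  1  0  0  0  1  1  1  2  0  0
P-positions are exactly the n with G(n) = 0.

0, 1, 2, 6, 7, 8, 13, 14, 15, 19, 20, 21, 26, 27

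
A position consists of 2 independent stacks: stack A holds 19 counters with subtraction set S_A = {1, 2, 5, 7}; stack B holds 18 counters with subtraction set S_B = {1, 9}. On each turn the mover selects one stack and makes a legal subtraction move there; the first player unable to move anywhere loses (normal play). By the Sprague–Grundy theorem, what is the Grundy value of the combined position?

Stack A, S = {1, 2, 5, 7}:
n :  0  1  2  3  4  5  6  7  8  9 10 11 12 13 14 15 16 17 18 19
G :  0  1  2  0  1  2  0  1  2  0  1  2  0  1  2  0  1  2  0  1
G_A(19) = 1.
Stack B, S = {1, 9}:
G(0) = 0
G(1) = mex{0} = 1
G(2) = mex{1} = 0
G(3) = mex{0} = 1
G(4) = mex{1} = 0
G(5) = mex{0} = 1
G(6) = mex{1} = 0
G(7) = mex{0} = 1
G(8) = mex{1} = 0
G(9) = mex{0,0} = 1
G(10) = mex{1,1} = 0
G(11) = mex{0,0} = 1
G(12) = mex{1,1} = 0
G(13) = mex{0,0} = 1
G(14) = mex{1,1} = 0
G(15) = mex{0,0} = 1
G(16) = mex{1,1} = 0
G(17) = mex{0,0} = 1
G(18) = mex{1,1} = 0
G_B(18) = 0.
Combined Grundy value = 1 ⊕ 0 = 1.

1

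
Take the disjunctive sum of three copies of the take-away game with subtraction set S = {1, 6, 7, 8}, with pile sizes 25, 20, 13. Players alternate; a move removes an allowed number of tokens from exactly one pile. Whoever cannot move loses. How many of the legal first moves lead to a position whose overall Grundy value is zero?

All piles use S = {1, 6, 7, 8}:
n :  0  1  2  3  4  5  6  7  8  9 10 11 12 13 14 15 16 17 18 19 20 21 22 23 24 25
G :  0  1  0  1  0  1  2  3  2  3  2  3  4  0  1  0  1  0  1  2  3  2  3  2  3  4
Pile A: G(25) = 4.
Pile B: G(20) = 3.
Pile C: G(13) = 0.
Combined Grundy value = 4 ⊕ 3 ⊕ 0 = 7.
A winning move leaves total XOR = 0, i.e. changes one component's Grundy value g to g ⊕ X where X is the current total.
Pile A: need g' = 4⊕7 = 3. Options: 25−1→G=3, 25−6→G=2, 25−7→G=1, 25−8→G=0. Hits: 1.
Pile B: need g' = 3⊕7 = 4. Options: 20−1→G=2, 20−6→G=1, 20−7→G=0, 20−8→G=4. Hits: 1.
Pile C: need g' = 0⊕7 = 7. Options: 13−1→G=4, 13−6→G=3, 13−7→G=2, 13−8→G=1. Hits: 0.

2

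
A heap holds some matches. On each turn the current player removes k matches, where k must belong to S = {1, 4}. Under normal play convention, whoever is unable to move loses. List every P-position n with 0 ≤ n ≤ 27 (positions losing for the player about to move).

G(0) = 0
G(1) = mex{0} = 1
G(2) = mex{1} = 0
G(3) = mex{0} = 1
G(4) = mex{1,0} = 2
G(5) = mex{2,1} = 0
G(6) = mex{0,0} = 1
G(7) = mex{1,1} = 0
G(8) = mex{0,2} = 1
G(9) = mex{1,0} = 2
G(10) = mex{2,1} = 0
G(11) = mex{0,0} = 1
G(12) = mex{1,1} = 0
G(13) = mex{0,2} = 1
G(14) = mex{1,0} = 2
G(15) = mex{2,1} = 0
G(16) = mex{0,0} = 1
G(17) = mex{1,1} = 0
G(18) = mex{0,2} = 1
G(19) = mex{1,0} = 2
G(20) = mex{2,1} = 0
G(21) = mex{0,0} = 1
G(22) = mex{1,1} = 0
G(23) = mex{0,2} = 1
G(24) = mex{1,0} = 2
G(25) = mex{2,1} = 0
G(26) = mex{0,0} = 1
G(27) = mex{1,1} = 0
P-positions are exactly the n with G(n) = 0.

0, 2, 5, 7, 10, 12, 15, 17, 20, 22, 25, 27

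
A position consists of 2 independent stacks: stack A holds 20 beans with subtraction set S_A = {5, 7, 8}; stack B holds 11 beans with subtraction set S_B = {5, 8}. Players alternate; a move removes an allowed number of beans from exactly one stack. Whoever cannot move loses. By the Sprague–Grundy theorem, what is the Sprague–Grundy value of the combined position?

Stack A, S = {5, 7, 8}:
n :  0  1  2  3  4  5  6  7  8  9 10 11 12 13 14 15 16 17 18 19 20
G :  0  0  0  0  0  1  1  1  1  1  2  2  2  0  0  0  0  0  1  1  1
G_A(20) = 1.
Stack B, S = {5, 8}:
G(0) = 0
G(1) = mex{} = 0
G(2) = mex{} = 0
G(3) = mex{} = 0
G(4) = mex{} = 0
G(5) = mex{0} = 1
G(6) = mex{0} = 1
G(7) = mex{0} = 1
G(8) = mex{0,0} = 1
G(9) = mex{0,0} = 1
G(10) = mex{1,0} = 2
G(11) = mex{1,0} = 2
G_B(11) = 2.
Combined Grundy value = 1 ⊕ 2 = 3.

3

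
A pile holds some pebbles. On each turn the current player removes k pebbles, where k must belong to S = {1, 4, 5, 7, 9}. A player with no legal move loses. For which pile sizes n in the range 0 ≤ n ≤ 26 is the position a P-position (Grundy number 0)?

n :  0  1  2  3  4  5  6  7  8  9 10 11 12 13 14 15 16 17 18 19 20 21 22 23 24 25 26
G :  0  1  0  1  2  3  2  3  0  1  0  1  2  3  2  3  0  1  0  1  2  3  2  3  0  1  0
P-positions are exactly the n with G(n) = 0.

0, 2, 8, 10, 16, 18, 24, 26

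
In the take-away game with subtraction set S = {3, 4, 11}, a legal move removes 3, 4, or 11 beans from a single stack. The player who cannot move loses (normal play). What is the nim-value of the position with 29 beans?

0

n :  0  1  2  3  4  5  6  7  8  9 10 11 12 13 14 15 16 17 18 19 20 21 22 23 24 25 26 27 28 29
G :  0  0  0  1  1  1  2  0  0  0  1  1  1  2  0  0  0  1  1  1  2  0  0  0  1  1  1  2  0  0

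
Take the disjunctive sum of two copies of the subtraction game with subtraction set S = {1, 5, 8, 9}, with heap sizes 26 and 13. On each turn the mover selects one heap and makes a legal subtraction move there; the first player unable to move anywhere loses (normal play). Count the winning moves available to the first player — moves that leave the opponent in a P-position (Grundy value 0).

3

All heaps use S = {1, 5, 8, 9}:
G(0) = 0
G(1) = mex{0} = 1
G(2) = mex{1} = 0
G(3) = mex{0} = 1
G(4) = mex{1} = 0
G(5) = mex{0,0} = 1
G(6) = mex{1,1} = 0
G(7) = mex{0,0} = 1
G(8) = mex{1,1,0} = 2
G(9) = mex{2,0,1,0} = 3
G(10) = mex{3,1,0,1} = 2
G(11) = mex{2,0,1,0} = 3
G(12) = mex{3,1,0,1} = 2
G(13) = mex{2,2,1,0} = 3
G(14) = mex{3,3,0,1} = 2
G(15) = mex{2,2,1,0} = 3
G(16) = mex{3,3,2,1} = 0
G(17) = mex{0,2,3,2} = 1
G(18) = mex{1,3,2,3} = 0
G(19) = mex{0,2,3,2} = 1
G(20) = mex{1,3,2,3} = 0
G(21) = mex{0,0,3,2} = 1
G(22) = mex{1,1,2,3} = 0
G(23) = mex{0,0,3,2} = 1
G(24) = mex{1,1,0,3} = 2
G(25) = mex{2,0,1,0} = 3
G(26) = mex{3,1,0,1} = 2
Heap A: G(26) = 2.
Heap B: G(13) = 3.
Combined Grundy value = 2 ⊕ 3 = 1.
A winning move leaves total XOR = 0, i.e. changes one component's Grundy value g to g ⊕ X where X is the current total.
Heap A: need g' = 2⊕1 = 3. Options: 26−1→G=3, 26−5→G=1, 26−8→G=0, 26−9→G=1. Hits: 1.
Heap B: need g' = 3⊕1 = 2. Options: 13−1→G=2, 13−5→G=2, 13−8→G=1, 13−9→G=0. Hits: 2.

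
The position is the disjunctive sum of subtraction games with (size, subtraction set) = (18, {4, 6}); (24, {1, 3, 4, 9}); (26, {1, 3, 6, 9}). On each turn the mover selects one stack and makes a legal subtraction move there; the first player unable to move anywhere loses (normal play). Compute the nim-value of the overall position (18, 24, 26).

Stack A, S = {4, 6}:
n :  0  1  2  3  4  5  6  7  8  9 10 11 12 13 14 15 16 17 18
G :  0  0  0  0  1  1  1  1  2  2  0  0  0  0  1  1  1  1  2
G_A(18) = 2.
Stack B, S = {1, 3, 4, 9}:
G(0) = 0
G(1) = mex{0} = 1
G(2) = mex{1} = 0
G(3) = mex{0,0} = 1
G(4) = mex{1,1,0} = 2
G(5) = mex{2,0,1} = 3
G(6) = mex{3,1,0} = 2
G(7) = mex{2,2,1} = 0
G(8) = mex{0,3,2} = 1
G(9) = mex{1,2,3,0} = 4
G(10) = mex{4,0,2,1} = 3
G(11) = mex{3,1,0,0} = 2
G(12) = mex{2,4,1,1} = 0
G(13) = mex{0,3,4,2} = 1
G(14) = mex{1,2,3,3} = 0
G(15) = mex{0,0,2,2} = 1
G(16) = mex{1,1,0,0} = 2
G(17) = mex{2,0,1,1} = 3
G(18) = mex{3,1,0,4} = 2
G(19) = mex{2,2,1,3} = 0
G(20) = mex{0,3,2,2} = 1
G(21) = mex{1,2,3,0} = 4
G(22) = mex{4,0,2,1} = 3
G(23) = mex{3,1,0,0} = 2
G(24) = mex{2,4,1,1} = 0
G_B(24) = 0.
Stack C, S = {1, 3, 6, 9}:
G(0) = 0
G(1) = mex{0} = 1
G(2) = mex{1} = 0
G(3) = mex{0,0} = 1
G(4) = mex{1,1} = 0
G(5) = mex{0,0} = 1
G(6) = mex{1,1,0} = 2
G(7) = mex{2,0,1} = 3
G(8) = mex{3,1,0} = 2
G(9) = mex{2,2,1,0} = 3
G(10) = mex{3,3,0,1} = 2
G(11) = mex{2,2,1,0} = 3
G(12) = mex{3,3,2,1} = 0
G(13) = mex{0,2,3,0} = 1
G(14) = mex{1,3,2,1} = 0
G(15) = mex{0,0,3,2} = 1
G(16) = mex{1,1,2,3} = 0
G(17) = mex{0,0,3,2} = 1
G(18) = mex{1,1,0,3} = 2
G(19) = mex{2,0,1,2} = 3
G(20) = mex{3,1,0,3} = 2
G(21) = mex{2,2,1,0} = 3
G(22) = mex{3,3,0,1} = 2
G(23) = mex{2,2,1,0} = 3
G(24) = mex{3,3,2,1} = 0
G(25) = mex{0,2,3,0} = 1
G(26) = mex{1,3,2,1} = 0
G_C(26) = 0.
Combined Grundy value = 2 ⊕ 0 ⊕ 0 = 2.

2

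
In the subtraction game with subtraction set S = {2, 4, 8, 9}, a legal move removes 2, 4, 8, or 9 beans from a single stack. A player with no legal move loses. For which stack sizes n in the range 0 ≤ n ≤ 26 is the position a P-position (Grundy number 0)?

0, 1, 6, 7, 12, 13, 18, 19, 24, 25

n :  0  1  2  3  4  5  6  7  8  9 10 11 12 13 14 15 16 17 18 19 20 21 22 23 24 25 26
G :  0  0  1  1  2  2  0  0  1  1  2  2  0  0  1  1  2  2  0  0  1  1  2  2  0  0  1
P-positions are exactly the n with G(n) = 0.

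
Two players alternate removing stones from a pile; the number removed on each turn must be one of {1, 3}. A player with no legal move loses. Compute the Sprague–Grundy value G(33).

1

G(0) = 0
G(1) = mex{0} = 1
G(2) = mex{1} = 0
G(3) = mex{0,0} = 1
G(4) = mex{1,1} = 0
G(5) = mex{0,0} = 1
G(6) = mex{1,1} = 0
G(7) = mex{0,0} = 1
G(8) = mex{1,1} = 0
G(9) = mex{0,0} = 1
G(10) = mex{1,1} = 0
G(11) = mex{0,0} = 1
G(12) = mex{1,1} = 0
G(13) = mex{0,0} = 1
G(14) = mex{1,1} = 0
G(15) = mex{0,0} = 1
G(16) = mex{1,1} = 0
G(17) = mex{0,0} = 1
G(18) = mex{1,1} = 0
G(19) = mex{0,0} = 1
G(20) = mex{1,1} = 0
G(21) = mex{0,0} = 1
G(22) = mex{1,1} = 0
G(23) = mex{0,0} = 1
G(24) = mex{1,1} = 0
G(25) = mex{0,0} = 1
G(26) = mex{1,1} = 0
G(27) = mex{0,0} = 1
G(28) = mex{1,1} = 0
G(29) = mex{0,0} = 1
G(30) = mex{1,1} = 0
G(31) = mex{0,0} = 1
G(32) = mex{1,1} = 0
G(33) = mex{0,0} = 1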